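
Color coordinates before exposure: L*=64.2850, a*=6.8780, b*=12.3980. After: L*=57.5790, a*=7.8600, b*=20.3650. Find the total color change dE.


dL = -6.7060, da = 0.9820, db = 7.9670
dE = sqrt((-6.7060)^2 + 0.9820^2 + 7.9670^2) = 10.4598


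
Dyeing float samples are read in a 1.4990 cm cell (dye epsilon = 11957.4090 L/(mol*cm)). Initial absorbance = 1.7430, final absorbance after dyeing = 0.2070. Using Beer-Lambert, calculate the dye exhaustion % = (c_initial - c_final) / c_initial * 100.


c_initial = A_i / (epsilon * l) = 1.7430 / (11957.4090 * 1.4990) = 9.7243e-05 mol/L
c_final = A_f / (epsilon * l) = 0.2070 / (11957.4090 * 1.4990) = 1.1549e-05 mol/L
Exhaustion = (c_initial - c_final) / c_initial * 100 = (9.7243e-05 - 1.1549e-05) / 9.7243e-05 * 100 = 88.1239 %


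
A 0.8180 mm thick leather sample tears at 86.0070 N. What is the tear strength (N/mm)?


Formula: Tear strength = force / thickness
Substituting: Tear strength = 86.0070 / 0.8180
Result: 105.1430 N/mm


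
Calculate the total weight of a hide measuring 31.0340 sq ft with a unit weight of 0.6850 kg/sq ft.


Formula: Weight = area * weight_per_sqft
Substituting: Weight = 31.0340 * 0.6850
Result: 21.2583 kg


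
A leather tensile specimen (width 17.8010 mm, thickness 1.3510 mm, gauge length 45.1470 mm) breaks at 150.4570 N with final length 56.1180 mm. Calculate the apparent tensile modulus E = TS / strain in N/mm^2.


TS = F / (w * t) = 150.4570 / (17.8010 * 1.3510) = 6.2562 N/mm^2
strain = (Lf - L0) / L0 = (56.1180 - 45.1470) / 45.1470 = 0.2430
E = TS / strain = 6.2562 / 0.2430 = 25.7451 N/mm^2


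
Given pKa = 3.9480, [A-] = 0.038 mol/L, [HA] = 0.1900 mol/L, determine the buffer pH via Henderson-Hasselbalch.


ratio = [A-] / [HA] = 0.038 / 0.1900 = 0.2000
log10(ratio) = -0.6990
pH = pKa + log10(ratio) = 3.9480 - 0.6990 = 3.2490


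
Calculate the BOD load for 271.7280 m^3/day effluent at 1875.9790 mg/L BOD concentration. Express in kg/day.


Formula: BOD_load = volume * conc / 1000
Substituting: BOD_load = 271.7280 * 1875.9790 / 1000
Result: 509.7560 kg/day


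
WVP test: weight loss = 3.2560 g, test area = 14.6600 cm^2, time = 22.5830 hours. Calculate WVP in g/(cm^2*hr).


Formula: WVP = loss / (area * time)
Substituting: WVP = 3.2560 / (14.6600 * 22.5830)
Result: 0.00983487 g/(cm^2*hr)


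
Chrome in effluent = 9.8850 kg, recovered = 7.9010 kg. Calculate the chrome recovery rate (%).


Formula: Recovery = recovered / input * 100
Substituting: Recovery = 7.9010 / 9.8850 * 100
Result: 79.9292 %


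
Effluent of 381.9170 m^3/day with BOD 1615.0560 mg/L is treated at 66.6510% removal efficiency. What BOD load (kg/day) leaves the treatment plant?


Load_in = volume * conc / 1000 = 381.9170 * 1615.0560 / 1000 = 616.8173 kg/day
Removed = Load_in * eff / 100 = 616.8173 * 66.6510 / 100 = 411.1149 kg/day
Load_out = Load_in - Removed = 616.8173 - 411.1149 = 205.7024 kg/day


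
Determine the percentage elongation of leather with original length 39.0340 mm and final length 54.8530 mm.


Formula: Elongation = (Lf - L0) / L0 * 100
Substituting: Elongation = (54.8530 - 39.0340) / 39.0340 * 100
Result: 40.5262 %


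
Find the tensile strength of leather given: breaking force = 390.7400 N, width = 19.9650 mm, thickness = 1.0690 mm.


Formula: TS = force / (width * thickness)
Substituting: TS = 390.7400 / (19.9650 * 1.0690)
Result: 18.3080 N/mm^2


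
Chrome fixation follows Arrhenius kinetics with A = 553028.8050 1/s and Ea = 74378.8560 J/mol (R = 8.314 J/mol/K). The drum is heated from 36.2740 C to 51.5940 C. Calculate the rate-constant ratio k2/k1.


T1 = 36.2740 + 273.15 = 309.4240 K; T2 = 51.5940 + 273.15 = 324.7440 K
k1 = A * exp(-Ea/(R*T1)) = 553028.8050 * exp(-74378.8560/(8.314*309.4240)) = 1.5354e-07 1/s
k2 = A * exp(-Ea/(R*T2)) = 553028.8050 * exp(-74378.8560/(8.314*324.7440)) = 6.0059e-07 1/s
k2/k1 = 6.0059e-07 / 1.5354e-07 = 3.9117


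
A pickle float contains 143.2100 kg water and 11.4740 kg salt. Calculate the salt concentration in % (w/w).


Formula: Conc = salt / (water + salt) * 100
Substituting: Conc = 11.4740 / (143.2100 + 11.4740) * 100
Result: 7.4177 %


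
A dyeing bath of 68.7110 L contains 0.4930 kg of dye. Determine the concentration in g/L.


Formula: Conc = dye_mass(kg) / volume(L) * 1000
Substituting: Conc = 0.4930 / 68.7110 * 1000
Result: 7.1750 g/L


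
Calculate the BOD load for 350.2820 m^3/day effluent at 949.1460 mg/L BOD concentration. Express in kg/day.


Formula: BOD_load = volume * conc / 1000
Substituting: BOD_load = 350.2820 * 949.1460 / 1000
Result: 332.4688 kg/day


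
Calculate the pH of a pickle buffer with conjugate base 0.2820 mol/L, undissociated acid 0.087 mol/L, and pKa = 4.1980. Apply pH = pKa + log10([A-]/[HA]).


ratio = [A-] / [HA] = 0.2820 / 0.087 = 3.2414
log10(ratio) = 0.5107
pH = pKa + log10(ratio) = 4.1980 + 0.5107 = 4.7087


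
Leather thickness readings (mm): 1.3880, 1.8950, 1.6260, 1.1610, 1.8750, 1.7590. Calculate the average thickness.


Formula: Average = sum / n
Substituting: Average = 9.7040 / 6
Result: 1.6173 mm


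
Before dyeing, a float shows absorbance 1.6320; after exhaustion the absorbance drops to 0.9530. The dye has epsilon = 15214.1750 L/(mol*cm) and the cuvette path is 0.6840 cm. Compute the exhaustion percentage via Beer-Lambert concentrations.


c_initial = A_i / (epsilon * l) = 1.6320 / (15214.1750 * 0.6840) = 1.5683e-04 mol/L
c_final = A_f / (epsilon * l) = 0.9530 / (15214.1750 * 0.6840) = 9.1577e-05 mol/L
Exhaustion = (c_initial - c_final) / c_initial * 100 = (1.5683e-04 - 9.1577e-05) / 1.5683e-04 * 100 = 41.6054 %


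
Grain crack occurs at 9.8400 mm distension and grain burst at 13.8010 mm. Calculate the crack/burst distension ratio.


Formula: Ratio = crack / burst
Substituting: Ratio = 9.8400 / 13.8010
Result: 0.7130


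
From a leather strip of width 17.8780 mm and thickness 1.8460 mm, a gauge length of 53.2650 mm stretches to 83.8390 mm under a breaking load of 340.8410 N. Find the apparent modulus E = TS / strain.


TS = F / (w * t) = 340.8410 / (17.8780 * 1.8460) = 10.3276 N/mm^2
strain = (Lf - L0) / L0 = (83.8390 - 53.2650) / 53.2650 = 0.5740
E = TS / strain = 10.3276 / 0.5740 = 17.9925 N/mm^2


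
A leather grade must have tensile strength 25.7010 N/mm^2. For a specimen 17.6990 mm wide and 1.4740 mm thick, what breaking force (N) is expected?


Formula: F = TS * w * t
Substituting: F = 25.7010 * 17.6990 * 1.4740
Result: 670.4961 N


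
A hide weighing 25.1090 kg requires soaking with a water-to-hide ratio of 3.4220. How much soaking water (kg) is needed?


Formula: Water = hide_weight * ratio
Substituting: Water = 25.1090 * 3.4220
Result: 85.9230 kg


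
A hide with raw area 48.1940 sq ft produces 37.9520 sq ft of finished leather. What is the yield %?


Formula: Yield = finished / raw * 100
Substituting: Yield = 37.9520 / 48.1940 * 100
Result: 78.7484 %


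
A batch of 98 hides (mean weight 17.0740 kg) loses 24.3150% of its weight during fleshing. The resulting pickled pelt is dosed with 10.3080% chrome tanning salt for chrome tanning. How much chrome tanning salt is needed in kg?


Total_raw = N * avg_wt = 98 * 17.0740 = 1673.2520 kg
Substrate = Total_raw * (1 - loss/100) = 1673.2520 * (1 - 24.3150/100) = 1266.4008 kg
Chrome = Substrate * pct / 100 = 1266.4008 * 10.3080 / 100 = 130.5406 kg


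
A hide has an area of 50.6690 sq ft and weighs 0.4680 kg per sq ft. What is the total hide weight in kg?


Formula: Weight = area * weight_per_sqft
Substituting: Weight = 50.6690 * 0.4680
Result: 23.7131 kg


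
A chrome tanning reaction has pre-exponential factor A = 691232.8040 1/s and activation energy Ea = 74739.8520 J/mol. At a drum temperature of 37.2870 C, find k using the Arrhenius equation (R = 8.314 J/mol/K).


T_K = T_C + 273.15 = 37.2870 + 273.15 = 310.4370 K
exponent = -Ea / (R * T_K) = -74739.8520 / (8.314 * 310.4370) = -28.9580
k = A * exp(exponent) = 691232.8040 * exp(-28.9580) = 1.8337e-07 1/s


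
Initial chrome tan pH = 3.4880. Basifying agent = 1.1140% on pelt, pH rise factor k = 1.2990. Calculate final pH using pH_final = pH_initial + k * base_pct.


Formula: pH_final = pH_initial + k * base_pct
Substituting: pH_final = 3.4880 + 1.2990 * 1.1140
Result: 4.9351


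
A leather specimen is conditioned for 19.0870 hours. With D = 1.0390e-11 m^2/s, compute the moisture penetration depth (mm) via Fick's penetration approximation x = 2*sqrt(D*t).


t = 19.0870 hr * 3600 = 68713.2000 s
D * t = 1.0390e-11 * 68713.2000 = 7.1393e-07
x = 2 * sqrt(D*t) = 2 * sqrt(7.1393e-07) = 0.00168989 m = 1.6899 mm


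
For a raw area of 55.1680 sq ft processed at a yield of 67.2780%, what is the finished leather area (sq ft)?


Formula: finished = raw * yield / 100
Substituting: finished = 55.1680 * 67.2780 / 100
Result: 37.1159 sq ft


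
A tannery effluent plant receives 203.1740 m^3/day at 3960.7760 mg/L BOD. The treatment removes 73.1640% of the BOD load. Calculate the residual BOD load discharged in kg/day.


Load_in = volume * conc / 1000 = 203.1740 * 3960.7760 / 1000 = 804.7267 kg/day
Removed = Load_in * eff / 100 = 804.7267 * 73.1640 / 100 = 588.7702 kg/day
Load_out = Load_in - Removed = 804.7267 - 588.7702 = 215.9565 kg/day


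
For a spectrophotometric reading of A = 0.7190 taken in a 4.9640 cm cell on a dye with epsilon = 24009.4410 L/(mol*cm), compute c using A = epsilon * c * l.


Formula: c = A / (epsilon * l)
Substituting: c = 0.7190 / (24009.4410 * 4.9640)
Result: 6.0327e-06 mol/L


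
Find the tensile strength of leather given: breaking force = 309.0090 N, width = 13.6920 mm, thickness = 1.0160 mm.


Formula: TS = force / (width * thickness)
Substituting: TS = 309.0090 / (13.6920 * 1.0160)
Result: 22.2132 N/mm^2


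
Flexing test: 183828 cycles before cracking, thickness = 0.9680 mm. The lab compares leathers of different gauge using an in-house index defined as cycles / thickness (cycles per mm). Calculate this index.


Formula: Index = cycles / thickness
Substituting: Index = 183828 / 0.9680
Result: 189904.9587 cycles/mm


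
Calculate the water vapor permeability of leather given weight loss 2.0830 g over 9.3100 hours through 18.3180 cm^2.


Formula: WVP = loss / (area * time)
Substituting: WVP = 2.0830 / (18.3180 * 9.3100)
Result: 0.0122141 g/(cm^2*hr)


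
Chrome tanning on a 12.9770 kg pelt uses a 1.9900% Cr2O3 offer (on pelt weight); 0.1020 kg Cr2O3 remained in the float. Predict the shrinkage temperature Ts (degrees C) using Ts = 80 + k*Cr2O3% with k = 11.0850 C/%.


Offered = pelt * offer_pct / 100 = 12.9770 * 1.9900 / 100 = 0.2582 kg
Uptake = offered - residual = 0.2582 - 0.1020 = 0.1562 kg
Cr2O3% on pelt = uptake / pelt * 100 = 0.1562 / 12.9770 * 100 = 1.2040 %
Ts = 80 + k * Cr2O3% = 80 + 11.0850 * 1.2040 = 93.3463 C


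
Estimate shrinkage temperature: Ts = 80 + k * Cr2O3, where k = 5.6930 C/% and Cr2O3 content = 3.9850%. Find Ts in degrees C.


Formula: Ts = 80 + k * Cr2O3
Substituting: Ts = 80 + 5.6930 * 3.9850
Result: 102.6866 C


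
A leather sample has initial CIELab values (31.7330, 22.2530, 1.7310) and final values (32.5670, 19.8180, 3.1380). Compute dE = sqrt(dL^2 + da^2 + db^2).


dL = 0.8340, da = -2.4350, db = 1.4070
dE = sqrt(0.8340^2 + (-2.4350)^2 + 1.4070^2) = 2.9333


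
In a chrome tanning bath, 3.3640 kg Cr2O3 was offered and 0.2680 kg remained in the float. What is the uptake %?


Formula: Uptake = (offered - residual) / offered * 100
Substituting: Uptake = (3.3640 - 0.2680) / 3.3640 * 100
Result: 92.0333 %


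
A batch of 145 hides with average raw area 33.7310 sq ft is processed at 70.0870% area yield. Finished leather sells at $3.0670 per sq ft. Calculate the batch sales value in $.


Raw_total = N * avg_area = 145 * 33.7310 = 4890.9950 sq ft
Finished = Raw_total * yield / 100 = 4890.9950 * 70.0870 / 100 = 3427.9517 sq ft
Value = Finished * price = 3427.9517 * 3.0670 = 10513.5278 $


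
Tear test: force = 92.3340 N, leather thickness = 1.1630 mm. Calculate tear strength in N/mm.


Formula: Tear strength = force / thickness
Substituting: Tear strength = 92.3340 / 1.1630
Result: 79.3929 N/mm


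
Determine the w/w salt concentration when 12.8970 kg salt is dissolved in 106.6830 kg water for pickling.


Formula: Conc = salt / (water + salt) * 100
Substituting: Conc = 12.8970 / (106.6830 + 12.8970) * 100
Result: 10.7852 %


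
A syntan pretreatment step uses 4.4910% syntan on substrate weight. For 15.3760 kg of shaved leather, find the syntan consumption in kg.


Formula: Syntan = substrate * pct / 100
Substituting: Syntan = 15.3760 * 4.4910 / 100
Result: 0.6905 kg


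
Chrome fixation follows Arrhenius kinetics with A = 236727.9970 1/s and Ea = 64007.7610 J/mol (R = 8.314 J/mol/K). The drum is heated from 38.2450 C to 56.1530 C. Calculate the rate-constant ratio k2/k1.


T1 = 38.2450 + 273.15 = 311.3950 K; T2 = 56.1530 + 273.15 = 329.3030 K
k1 = A * exp(-Ea/(R*T1)) = 236727.9970 * exp(-64007.7610/(8.314*311.3950)) = 4.3346e-06 1/s
k2 = A * exp(-Ea/(R*T2)) = 236727.9970 * exp(-64007.7610/(8.314*329.3030)) = 1.6629e-05 1/s
k2/k1 = 1.6629e-05 / 4.3346e-06 = 3.8363


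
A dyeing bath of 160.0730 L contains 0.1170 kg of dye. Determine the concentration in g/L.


Formula: Conc = dye_mass(kg) / volume(L) * 1000
Substituting: Conc = 0.1170 / 160.0730 * 1000
Result: 0.7309 g/L


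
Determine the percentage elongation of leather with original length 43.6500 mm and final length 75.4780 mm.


Formula: Elongation = (Lf - L0) / L0 * 100
Substituting: Elongation = (75.4780 - 43.6500) / 43.6500 * 100
Result: 72.9164 %


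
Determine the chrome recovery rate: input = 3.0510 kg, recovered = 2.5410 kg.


Formula: Recovery = recovered / input * 100
Substituting: Recovery = 2.5410 / 3.0510 * 100
Result: 83.2842 %


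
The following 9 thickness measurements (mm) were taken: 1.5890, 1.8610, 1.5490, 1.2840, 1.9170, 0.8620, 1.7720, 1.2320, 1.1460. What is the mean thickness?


Formula: Average = sum / n
Substituting: Average = 13.2120 / 9
Result: 1.4680 mm


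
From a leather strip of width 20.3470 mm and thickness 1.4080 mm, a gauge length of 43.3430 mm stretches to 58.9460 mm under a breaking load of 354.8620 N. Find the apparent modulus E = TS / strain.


TS = F / (w * t) = 354.8620 / (20.3470 * 1.4080) = 12.3867 N/mm^2
strain = (Lf - L0) / L0 = (58.9460 - 43.3430) / 43.3430 = 0.3600
E = TS / strain = 12.3867 / 0.3600 = 34.4086 N/mm^2


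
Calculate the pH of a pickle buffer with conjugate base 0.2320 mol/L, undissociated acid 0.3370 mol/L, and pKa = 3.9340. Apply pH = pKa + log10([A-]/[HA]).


ratio = [A-] / [HA] = 0.2320 / 0.3370 = 0.6884
log10(ratio) = -0.1621
pH = pKa + log10(ratio) = 3.9340 - 0.1621 = 3.7719


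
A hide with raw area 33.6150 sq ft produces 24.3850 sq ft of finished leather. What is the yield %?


Formula: Yield = finished / raw * 100
Substituting: Yield = 24.3850 / 33.6150 * 100
Result: 72.5420 %


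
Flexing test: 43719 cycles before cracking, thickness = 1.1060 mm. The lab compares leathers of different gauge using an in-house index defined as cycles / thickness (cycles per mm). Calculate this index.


Formula: Index = cycles / thickness
Substituting: Index = 43719 / 1.1060
Result: 39528.9331 cycles/mm


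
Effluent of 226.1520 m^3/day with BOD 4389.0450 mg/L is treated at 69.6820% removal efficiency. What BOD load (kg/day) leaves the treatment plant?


Load_in = volume * conc / 1000 = 226.1520 * 4389.0450 / 1000 = 992.5913 kg/day
Removed = Load_in * eff / 100 = 992.5913 * 69.6820 / 100 = 691.6575 kg/day
Load_out = Load_in - Removed = 992.5913 - 691.6575 = 300.9338 kg/day


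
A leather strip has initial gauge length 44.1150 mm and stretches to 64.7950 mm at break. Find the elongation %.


Formula: Elongation = (Lf - L0) / L0 * 100
Substituting: Elongation = (64.7950 - 44.1150) / 44.1150 * 100
Result: 46.8775 %


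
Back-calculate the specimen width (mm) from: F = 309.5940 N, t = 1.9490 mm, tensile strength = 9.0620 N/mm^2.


Formula: w = F / (TS * t)
Substituting: w = 309.5940 / (9.0620 * 1.9490)
Result: 17.5290 mm


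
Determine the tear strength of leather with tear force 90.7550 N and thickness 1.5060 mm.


Formula: Tear strength = force / thickness
Substituting: Tear strength = 90.7550 / 1.5060
Result: 60.2623 N/mm


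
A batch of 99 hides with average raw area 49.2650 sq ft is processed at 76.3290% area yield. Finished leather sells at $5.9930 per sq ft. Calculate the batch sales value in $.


Raw_total = N * avg_area = 99 * 49.2650 = 4877.2350 sq ft
Finished = Raw_total * yield / 100 = 4877.2350 * 76.3290 / 100 = 3722.7447 sq ft
Value = Finished * price = 3722.7447 * 5.9930 = 22310.4090 $


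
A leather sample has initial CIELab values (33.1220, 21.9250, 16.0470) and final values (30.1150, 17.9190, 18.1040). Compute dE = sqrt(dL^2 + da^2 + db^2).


dL = -3.0070, da = -4.0060, db = 2.0570
dE = sqrt((-3.0070)^2 + (-4.0060)^2 + 2.0570^2) = 5.4149


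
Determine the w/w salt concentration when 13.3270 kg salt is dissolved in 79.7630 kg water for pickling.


Formula: Conc = salt / (water + salt) * 100
Substituting: Conc = 13.3270 / (79.7630 + 13.3270) * 100
Result: 14.3163 %


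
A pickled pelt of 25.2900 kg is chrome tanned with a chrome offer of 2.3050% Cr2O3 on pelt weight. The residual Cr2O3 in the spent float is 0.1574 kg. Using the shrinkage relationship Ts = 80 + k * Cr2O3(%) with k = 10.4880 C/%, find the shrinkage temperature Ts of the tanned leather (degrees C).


Offered = pelt * offer_pct / 100 = 25.2900 * 2.3050 / 100 = 0.5829 kg
Uptake = offered - residual = 0.5829 - 0.1574 = 0.4255 kg
Cr2O3% on pelt = uptake / pelt * 100 = 0.4255 / 25.2900 * 100 = 1.6826 %
Ts = 80 + k * Cr2O3% = 80 + 10.4880 * 1.6826 = 97.6473 C


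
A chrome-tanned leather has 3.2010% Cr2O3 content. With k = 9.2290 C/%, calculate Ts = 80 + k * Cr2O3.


Formula: Ts = 80 + k * Cr2O3
Substituting: Ts = 80 + 9.2290 * 3.2010
Result: 109.5420 C


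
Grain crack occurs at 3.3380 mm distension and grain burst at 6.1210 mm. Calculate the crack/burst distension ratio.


Formula: Ratio = crack / burst
Substituting: Ratio = 3.3380 / 6.1210
Result: 0.5453


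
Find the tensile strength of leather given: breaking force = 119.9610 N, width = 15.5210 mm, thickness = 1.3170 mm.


Formula: TS = force / (width * thickness)
Substituting: TS = 119.9610 / (15.5210 * 1.3170)
Result: 5.8686 N/mm^2


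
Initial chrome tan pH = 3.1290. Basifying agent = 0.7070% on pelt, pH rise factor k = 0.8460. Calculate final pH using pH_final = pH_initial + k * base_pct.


Formula: pH_final = pH_initial + k * base_pct
Substituting: pH_final = 3.1290 + 0.8460 * 0.7070
Result: 3.7271


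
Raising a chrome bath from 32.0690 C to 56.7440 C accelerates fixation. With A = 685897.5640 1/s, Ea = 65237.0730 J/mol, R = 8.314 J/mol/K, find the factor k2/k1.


T1 = 32.0690 + 273.15 = 305.2190 K; T2 = 56.7440 + 273.15 = 329.8940 K
k1 = A * exp(-Ea/(R*T1)) = 685897.5640 * exp(-65237.0730/(8.314*305.2190)) = 4.6914e-06 1/s
k2 = A * exp(-Ea/(R*T2)) = 685897.5640 * exp(-65237.0730/(8.314*329.8940)) = 3.2092e-05 1/s
k2/k1 = 3.2092e-05 / 4.6914e-06 = 6.8407


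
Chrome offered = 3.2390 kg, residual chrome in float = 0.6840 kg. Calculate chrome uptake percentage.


Formula: Uptake = (offered - residual) / offered * 100
Substituting: Uptake = (3.2390 - 0.6840) / 3.2390 * 100
Result: 78.8824 %


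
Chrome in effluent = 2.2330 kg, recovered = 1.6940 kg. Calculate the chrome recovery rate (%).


Formula: Recovery = recovered / input * 100
Substituting: Recovery = 1.6940 / 2.2330 * 100
Result: 75.8621 %


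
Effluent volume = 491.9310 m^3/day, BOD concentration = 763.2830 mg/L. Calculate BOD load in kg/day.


Formula: BOD_load = volume * conc / 1000
Substituting: BOD_load = 491.9310 * 763.2830 / 1000
Result: 375.4826 kg/day


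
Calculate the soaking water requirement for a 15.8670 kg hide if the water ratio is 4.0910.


Formula: Water = hide_weight * ratio
Substituting: Water = 15.8670 * 4.0910
Result: 64.9119 kg


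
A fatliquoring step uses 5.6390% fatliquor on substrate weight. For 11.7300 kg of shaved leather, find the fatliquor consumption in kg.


Formula: Fat = substrate * pct / 100
Substituting: Fat = 11.7300 * 5.6390 / 100
Result: 0.6615 kg


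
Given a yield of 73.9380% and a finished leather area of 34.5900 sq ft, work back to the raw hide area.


Formula: raw = finished * 100 / yield
Substituting: raw = 34.5900 * 100 / 73.9380
Result: 46.7824 sq ft


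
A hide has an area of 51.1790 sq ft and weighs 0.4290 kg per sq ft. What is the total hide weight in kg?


Formula: Weight = area * weight_per_sqft
Substituting: Weight = 51.1790 * 0.4290
Result: 21.9558 kg


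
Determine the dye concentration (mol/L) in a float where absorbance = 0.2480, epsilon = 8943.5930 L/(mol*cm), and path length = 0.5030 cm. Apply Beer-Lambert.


Formula: c = A / (epsilon * l)
Substituting: c = 0.2480 / (8943.5930 * 0.5030)
Result: 5.5128e-05 mol/L


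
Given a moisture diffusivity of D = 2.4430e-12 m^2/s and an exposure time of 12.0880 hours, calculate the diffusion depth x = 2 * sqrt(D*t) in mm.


t = 12.0880 hr * 3600 = 43516.8000 s
D * t = 2.4430e-12 * 43516.8000 = 1.0631e-07
x = 2 * sqrt(D*t) = 2 * sqrt(1.0631e-07) = 6.5211e-04 m = 0.6521 mm


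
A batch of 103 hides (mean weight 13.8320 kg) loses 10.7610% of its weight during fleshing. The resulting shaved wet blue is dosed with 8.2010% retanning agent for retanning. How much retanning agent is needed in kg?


Total_raw = N * avg_wt = 103 * 13.8320 = 1424.6960 kg
Substrate = Total_raw * (1 - loss/100) = 1424.6960 * (1 - 10.7610/100) = 1271.3845 kg
Retan = Substrate * pct / 100 = 1271.3845 * 8.2010 / 100 = 104.2662 kg


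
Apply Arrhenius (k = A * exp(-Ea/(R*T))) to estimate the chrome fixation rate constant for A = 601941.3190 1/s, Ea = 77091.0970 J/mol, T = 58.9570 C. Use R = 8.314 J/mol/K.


T_K = T_C + 273.15 = 58.9570 + 273.15 = 332.1070 K
exponent = -Ea / (R * T_K) = -77091.0970 / (8.314 * 332.1070) = -27.9200
k = A * exp(exponent) = 601941.3190 * exp(-27.9200) = 4.5085e-07 1/s


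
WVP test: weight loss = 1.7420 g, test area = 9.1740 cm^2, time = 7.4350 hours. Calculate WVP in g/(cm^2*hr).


Formula: WVP = loss / (area * time)
Substituting: WVP = 1.7420 / (9.1740 * 7.4350)
Result: 0.0255393 g/(cm^2*hr)


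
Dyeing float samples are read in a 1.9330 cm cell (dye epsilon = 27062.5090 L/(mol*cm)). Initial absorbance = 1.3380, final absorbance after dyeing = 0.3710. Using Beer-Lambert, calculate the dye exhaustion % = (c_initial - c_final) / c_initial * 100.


c_initial = A_i / (epsilon * l) = 1.3380 / (27062.5090 * 1.9330) = 2.5577e-05 mol/L
c_final = A_f / (epsilon * l) = 0.3710 / (27062.5090 * 1.9330) = 7.0921e-06 mol/L
Exhaustion = (c_initial - c_final) / c_initial * 100 = (2.5577e-05 - 7.0921e-06) / 2.5577e-05 * 100 = 72.2720 %


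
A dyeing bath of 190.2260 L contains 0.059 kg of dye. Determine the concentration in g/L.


Formula: Conc = dye_mass(kg) / volume(L) * 1000
Substituting: Conc = 0.059 / 190.2260 * 1000
Result: 0.3102 g/L


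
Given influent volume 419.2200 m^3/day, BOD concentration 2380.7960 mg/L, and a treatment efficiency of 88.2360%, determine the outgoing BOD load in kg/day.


Load_in = volume * conc / 1000 = 419.2200 * 2380.7960 / 1000 = 998.0773 kg/day
Removed = Load_in * eff / 100 = 998.0773 * 88.2360 / 100 = 880.6635 kg/day
Load_out = Load_in - Removed = 998.0773 - 880.6635 = 117.4138 kg/day


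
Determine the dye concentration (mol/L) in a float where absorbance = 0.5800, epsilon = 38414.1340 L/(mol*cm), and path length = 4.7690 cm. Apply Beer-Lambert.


Formula: c = A / (epsilon * l)
Substituting: c = 0.5800 / (38414.1340 * 4.7690)
Result: 3.1660e-06 mol/L


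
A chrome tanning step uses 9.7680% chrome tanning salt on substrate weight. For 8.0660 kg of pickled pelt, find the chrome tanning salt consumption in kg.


Formula: Chrome = substrate * pct / 100
Substituting: Chrome = 8.0660 * 9.7680 / 100
Result: 0.7879 kg


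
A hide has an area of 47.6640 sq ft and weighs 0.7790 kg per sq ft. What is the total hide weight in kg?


Formula: Weight = area * weight_per_sqft
Substituting: Weight = 47.6640 * 0.7790
Result: 37.1303 kg


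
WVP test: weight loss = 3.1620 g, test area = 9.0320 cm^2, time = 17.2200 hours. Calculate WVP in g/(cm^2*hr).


Formula: WVP = loss / (area * time)
Substituting: WVP = 3.1620 / (9.0320 * 17.2200)
Result: 0.0203303 g/(cm^2*hr)


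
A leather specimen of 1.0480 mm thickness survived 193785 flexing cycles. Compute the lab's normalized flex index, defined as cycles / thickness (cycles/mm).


Formula: Index = cycles / thickness
Substituting: Index = 193785 / 1.0480
Result: 184909.3511 cycles/mm


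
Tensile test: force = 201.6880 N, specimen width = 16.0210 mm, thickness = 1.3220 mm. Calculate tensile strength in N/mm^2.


Formula: TS = force / (width * thickness)
Substituting: TS = 201.6880 / (16.0210 * 1.3220)
Result: 9.5227 N/mm^2


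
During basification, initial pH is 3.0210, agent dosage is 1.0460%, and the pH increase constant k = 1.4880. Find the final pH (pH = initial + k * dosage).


Formula: pH_final = pH_initial + k * base_pct
Substituting: pH_final = 3.0210 + 1.4880 * 1.0460
Result: 4.5774


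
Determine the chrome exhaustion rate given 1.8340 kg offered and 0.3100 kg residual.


Formula: Uptake = (offered - residual) / offered * 100
Substituting: Uptake = (1.8340 - 0.3100) / 1.8340 * 100
Result: 83.0971 %


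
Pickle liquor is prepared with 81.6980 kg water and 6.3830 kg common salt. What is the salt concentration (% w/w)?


Formula: Conc = salt / (water + salt) * 100
Substituting: Conc = 6.3830 / (81.6980 + 6.3830) * 100
Result: 7.2467 %


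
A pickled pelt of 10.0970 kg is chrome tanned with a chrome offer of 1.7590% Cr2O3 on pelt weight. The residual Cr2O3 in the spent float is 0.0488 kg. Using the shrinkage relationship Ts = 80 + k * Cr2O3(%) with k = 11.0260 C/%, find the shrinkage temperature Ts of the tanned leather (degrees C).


Offered = pelt * offer_pct / 100 = 10.0970 * 1.7590 / 100 = 0.1776 kg
Uptake = offered - residual = 0.1776 - 0.0488 = 0.1288 kg
Cr2O3% on pelt = uptake / pelt * 100 = 0.1288 / 10.0970 * 100 = 1.2757 %
Ts = 80 + k * Cr2O3% = 80 + 11.0260 * 1.2757 = 94.0657 C


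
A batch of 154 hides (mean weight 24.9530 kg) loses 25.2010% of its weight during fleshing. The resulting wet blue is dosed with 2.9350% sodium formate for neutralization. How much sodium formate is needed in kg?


Total_raw = N * avg_wt = 154 * 24.9530 = 3842.7620 kg
Substrate = Total_raw * (1 - loss/100) = 3842.7620 * (1 - 25.2010/100) = 2874.3475 kg
Neutralizer = Substrate * pct / 100 = 2874.3475 * 2.9350 / 100 = 84.3621 kg


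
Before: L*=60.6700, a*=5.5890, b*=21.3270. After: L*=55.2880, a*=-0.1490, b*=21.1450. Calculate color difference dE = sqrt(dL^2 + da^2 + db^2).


dL = -5.3820, da = -5.7380, db = -0.1820
dE = sqrt((-5.3820)^2 + (-5.7380)^2 + (-0.1820)^2) = 7.8692


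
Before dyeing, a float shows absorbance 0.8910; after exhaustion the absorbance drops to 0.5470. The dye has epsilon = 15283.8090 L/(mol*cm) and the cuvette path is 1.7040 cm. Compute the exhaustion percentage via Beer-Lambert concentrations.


c_initial = A_i / (epsilon * l) = 0.8910 / (15283.8090 * 1.7040) = 3.4212e-05 mol/L
c_final = A_f / (epsilon * l) = 0.5470 / (15283.8090 * 1.7040) = 2.1003e-05 mol/L
Exhaustion = (c_initial - c_final) / c_initial * 100 = (3.4212e-05 - 2.1003e-05) / 3.4212e-05 * 100 = 38.6083 %


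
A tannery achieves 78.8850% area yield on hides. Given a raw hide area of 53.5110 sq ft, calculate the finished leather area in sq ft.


Formula: finished = raw * yield / 100
Substituting: finished = 53.5110 * 78.8850 / 100
Result: 42.2122 sq ft


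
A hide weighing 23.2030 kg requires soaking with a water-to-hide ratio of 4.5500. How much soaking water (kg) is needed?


Formula: Water = hide_weight * ratio
Substituting: Water = 23.2030 * 4.5500
Result: 105.5736 kg


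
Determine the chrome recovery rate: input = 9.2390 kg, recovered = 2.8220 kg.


Formula: Recovery = recovered / input * 100
Substituting: Recovery = 2.8220 / 9.2390 * 100
Result: 30.5444 %


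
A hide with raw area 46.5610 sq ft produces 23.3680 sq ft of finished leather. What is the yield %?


Formula: Yield = finished / raw * 100
Substituting: Yield = 23.3680 / 46.5610 * 100
Result: 50.1879 %


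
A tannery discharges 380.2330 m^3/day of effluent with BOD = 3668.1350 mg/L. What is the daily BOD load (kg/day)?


Formula: BOD_load = volume * conc / 1000
Substituting: BOD_load = 380.2330 * 3668.1350 / 1000
Result: 1394.7460 kg/day


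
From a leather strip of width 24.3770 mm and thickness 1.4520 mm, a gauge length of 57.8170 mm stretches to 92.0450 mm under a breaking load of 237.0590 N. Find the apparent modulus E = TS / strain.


TS = F / (w * t) = 237.0590 / (24.3770 * 1.4520) = 6.6975 N/mm^2
strain = (Lf - L0) / L0 = (92.0450 - 57.8170) / 57.8170 = 0.5920
E = TS / strain = 6.6975 / 0.5920 = 11.3132 N/mm^2


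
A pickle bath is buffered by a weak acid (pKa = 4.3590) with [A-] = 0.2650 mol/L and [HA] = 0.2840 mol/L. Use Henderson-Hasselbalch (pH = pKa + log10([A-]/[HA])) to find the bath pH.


ratio = [A-] / [HA] = 0.2650 / 0.2840 = 0.9331
log10(ratio) = -0.0300725
pH = pKa + log10(ratio) = 4.3590 - 0.0300725 = 4.3289


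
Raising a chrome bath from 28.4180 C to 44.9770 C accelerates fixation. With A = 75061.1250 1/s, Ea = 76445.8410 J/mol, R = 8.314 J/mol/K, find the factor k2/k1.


T1 = 28.4180 + 273.15 = 301.5680 K; T2 = 44.9770 + 273.15 = 318.1270 K
k1 = A * exp(-Ea/(R*T1)) = 75061.1250 * exp(-76445.8410/(8.314*301.5680)) = 4.3027e-09 1/s
k2 = A * exp(-Ea/(R*T2)) = 75061.1250 * exp(-76445.8410/(8.314*318.1270)) = 2.1037e-08 1/s
k2/k1 = 2.1037e-08 / 4.3027e-09 = 4.8893


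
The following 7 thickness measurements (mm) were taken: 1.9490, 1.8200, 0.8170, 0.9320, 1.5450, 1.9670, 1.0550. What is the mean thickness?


Formula: Average = sum / n
Substituting: Average = 10.0850 / 7
Result: 1.4407 mm


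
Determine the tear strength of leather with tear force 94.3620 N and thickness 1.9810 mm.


Formula: Tear strength = force / thickness
Substituting: Tear strength = 94.3620 / 1.9810
Result: 47.6335 N/mm


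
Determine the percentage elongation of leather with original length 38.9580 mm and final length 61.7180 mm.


Formula: Elongation = (Lf - L0) / L0 * 100
Substituting: Elongation = (61.7180 - 38.9580) / 38.9580 * 100
Result: 58.4219 %


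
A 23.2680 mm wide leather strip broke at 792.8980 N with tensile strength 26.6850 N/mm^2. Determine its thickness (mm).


Formula: t = F / (TS * w)
Substituting: t = 792.8980 / (26.6850 * 23.2680)
Result: 1.2770 mm


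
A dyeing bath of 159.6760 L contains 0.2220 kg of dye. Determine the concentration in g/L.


Formula: Conc = dye_mass(kg) / volume(L) * 1000
Substituting: Conc = 0.2220 / 159.6760 * 1000
Result: 1.3903 g/L


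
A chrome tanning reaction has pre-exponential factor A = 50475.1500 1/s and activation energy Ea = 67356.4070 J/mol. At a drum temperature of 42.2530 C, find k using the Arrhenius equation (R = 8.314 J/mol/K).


T_K = T_C + 273.15 = 42.2530 + 273.15 = 315.4030 K
exponent = -Ea / (R * T_K) = -67356.4070 / (8.314 * 315.4030) = -25.6864
k = A * exp(exponent) = 50475.1500 * exp(-25.6864) = 3.5287e-07 1/s


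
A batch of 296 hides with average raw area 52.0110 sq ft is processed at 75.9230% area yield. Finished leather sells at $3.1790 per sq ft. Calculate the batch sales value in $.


Raw_total = N * avg_area = 296 * 52.0110 = 15395.2560 sq ft
Finished = Raw_total * yield / 100 = 15395.2560 * 75.9230 / 100 = 11688.5402 sq ft
Value = Finished * price = 11688.5402 * 3.1790 = 37157.8693 $


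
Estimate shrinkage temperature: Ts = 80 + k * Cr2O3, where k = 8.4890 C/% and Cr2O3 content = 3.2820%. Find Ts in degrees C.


Formula: Ts = 80 + k * Cr2O3
Substituting: Ts = 80 + 8.4890 * 3.2820
Result: 107.8609 C


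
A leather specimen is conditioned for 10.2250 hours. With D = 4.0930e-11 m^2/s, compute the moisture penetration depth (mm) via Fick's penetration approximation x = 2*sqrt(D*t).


t = 10.2250 hr * 3600 = 36810.0000 s
D * t = 4.0930e-11 * 36810.0000 = 1.5066e-06
x = 2 * sqrt(D*t) = 2 * sqrt(1.5066e-06) = 0.0024549 m = 2.4549 mm


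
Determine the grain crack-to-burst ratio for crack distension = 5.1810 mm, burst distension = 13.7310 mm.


Formula: Ratio = crack / burst
Substituting: Ratio = 5.1810 / 13.7310
Result: 0.3773


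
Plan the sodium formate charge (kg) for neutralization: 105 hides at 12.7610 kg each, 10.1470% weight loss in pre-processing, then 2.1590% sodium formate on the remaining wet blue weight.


Total_raw = N * avg_wt = 105 * 12.7610 = 1339.9050 kg
Substrate = Total_raw * (1 - loss/100) = 1339.9050 * (1 - 10.1470/100) = 1203.9448 kg
Neutralizer = Substrate * pct / 100 = 1203.9448 * 2.1590 / 100 = 25.9932 kg


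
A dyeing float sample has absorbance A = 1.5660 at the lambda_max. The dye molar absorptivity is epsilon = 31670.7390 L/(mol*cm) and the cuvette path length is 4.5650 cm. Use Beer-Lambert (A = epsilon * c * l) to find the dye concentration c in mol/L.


Formula: c = A / (epsilon * l)
Substituting: c = 1.5660 / (31670.7390 * 4.5650)
Result: 1.0832e-05 mol/L


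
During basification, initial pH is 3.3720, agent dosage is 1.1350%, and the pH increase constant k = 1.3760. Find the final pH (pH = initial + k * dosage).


Formula: pH_final = pH_initial + k * base_pct
Substituting: pH_final = 3.3720 + 1.3760 * 1.1350
Result: 4.9338


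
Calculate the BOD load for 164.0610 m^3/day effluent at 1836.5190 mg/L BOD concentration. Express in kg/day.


Formula: BOD_load = volume * conc / 1000
Substituting: BOD_load = 164.0610 * 1836.5190 / 1000
Result: 301.3011 kg/day


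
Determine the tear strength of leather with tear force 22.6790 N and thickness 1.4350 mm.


Formula: Tear strength = force / thickness
Substituting: Tear strength = 22.6790 / 1.4350
Result: 15.8042 N/mm


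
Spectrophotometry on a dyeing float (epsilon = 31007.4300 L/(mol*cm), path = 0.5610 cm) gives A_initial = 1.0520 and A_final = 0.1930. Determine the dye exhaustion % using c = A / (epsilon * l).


c_initial = A_i / (epsilon * l) = 1.0520 / (31007.4300 * 0.5610) = 6.0477e-05 mol/L
c_final = A_f / (epsilon * l) = 0.1930 / (31007.4300 * 0.5610) = 1.1095e-05 mol/L
Exhaustion = (c_initial - c_final) / c_initial * 100 = (6.0477e-05 - 1.1095e-05) / 6.0477e-05 * 100 = 81.6540 %


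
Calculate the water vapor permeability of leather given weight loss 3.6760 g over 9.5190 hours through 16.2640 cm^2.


Formula: WVP = loss / (area * time)
Substituting: WVP = 3.6760 / (16.2640 * 9.5190)
Result: 0.0237442 g/(cm^2*hr)


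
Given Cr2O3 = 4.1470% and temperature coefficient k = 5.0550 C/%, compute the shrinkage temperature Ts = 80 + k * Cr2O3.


Formula: Ts = 80 + k * Cr2O3
Substituting: Ts = 80 + 5.0550 * 4.1470
Result: 100.9631 C


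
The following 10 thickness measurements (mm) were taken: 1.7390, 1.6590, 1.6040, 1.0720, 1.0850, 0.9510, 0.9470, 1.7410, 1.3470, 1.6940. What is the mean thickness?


Formula: Average = sum / n
Substituting: Average = 13.8390 / 10
Result: 1.3839 mm


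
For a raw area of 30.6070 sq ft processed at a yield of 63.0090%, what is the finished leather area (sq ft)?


Formula: finished = raw * yield / 100
Substituting: finished = 30.6070 * 63.0090 / 100
Result: 19.2852 sq ft


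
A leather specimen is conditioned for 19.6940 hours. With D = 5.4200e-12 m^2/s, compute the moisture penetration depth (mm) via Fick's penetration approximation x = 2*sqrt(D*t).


t = 19.6940 hr * 3600 = 70898.4000 s
D * t = 5.4200e-12 * 70898.4000 = 3.8427e-07
x = 2 * sqrt(D*t) = 2 * sqrt(3.8427e-07) = 0.00123979 m = 1.2398 mm


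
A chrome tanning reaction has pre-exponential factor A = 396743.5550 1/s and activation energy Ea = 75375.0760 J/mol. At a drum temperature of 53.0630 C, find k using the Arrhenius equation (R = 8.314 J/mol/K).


T_K = T_C + 273.15 = 53.0630 + 273.15 = 326.2130 K
exponent = -Ea / (R * T_K) = -75375.0760 / (8.314 * 326.2130) = -27.7918
k = A * exp(exponent) = 396743.5550 * exp(-27.7918) = 3.3782e-07 1/s


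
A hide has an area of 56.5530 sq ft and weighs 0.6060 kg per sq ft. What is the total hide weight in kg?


Formula: Weight = area * weight_per_sqft
Substituting: Weight = 56.5530 * 0.6060
Result: 34.2711 kg


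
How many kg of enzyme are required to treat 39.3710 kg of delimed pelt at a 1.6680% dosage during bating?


Formula: Enzyme = substrate * pct / 100
Substituting: Enzyme = 39.3710 * 1.6680 / 100
Result: 0.6567 kg


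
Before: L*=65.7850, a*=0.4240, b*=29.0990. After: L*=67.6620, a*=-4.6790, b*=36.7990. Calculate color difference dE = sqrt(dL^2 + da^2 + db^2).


dL = 1.8770, da = -5.1030, db = 7.7000
dE = sqrt(1.8770^2 + (-5.1030)^2 + 7.7000^2) = 9.4262


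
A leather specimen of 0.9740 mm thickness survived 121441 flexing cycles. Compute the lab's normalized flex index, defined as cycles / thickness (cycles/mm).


Formula: Index = cycles / thickness
Substituting: Index = 121441 / 0.9740
Result: 124682.7515 cycles/mm


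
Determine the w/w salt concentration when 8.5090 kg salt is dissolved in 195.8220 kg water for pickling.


Formula: Conc = salt / (water + salt) * 100
Substituting: Conc = 8.5090 / (195.8220 + 8.5090) * 100
Result: 4.1643 %


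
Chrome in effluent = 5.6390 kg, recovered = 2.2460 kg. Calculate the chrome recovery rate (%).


Formula: Recovery = recovered / input * 100
Substituting: Recovery = 2.2460 / 5.6390 * 100
Result: 39.8298 %


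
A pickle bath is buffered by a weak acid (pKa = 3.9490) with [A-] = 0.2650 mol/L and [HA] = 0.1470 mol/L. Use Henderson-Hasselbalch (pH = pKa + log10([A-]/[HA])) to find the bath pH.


ratio = [A-] / [HA] = 0.2650 / 0.1470 = 1.8027
log10(ratio) = 0.2559
pH = pKa + log10(ratio) = 3.9490 + 0.2559 = 4.2049


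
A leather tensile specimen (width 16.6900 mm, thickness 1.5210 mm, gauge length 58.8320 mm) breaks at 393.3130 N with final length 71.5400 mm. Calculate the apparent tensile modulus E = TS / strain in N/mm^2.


TS = F / (w * t) = 393.3130 / (16.6900 * 1.5210) = 15.4936 N/mm^2
strain = (Lf - L0) / L0 = (71.5400 - 58.8320) / 58.8320 = 0.2160
E = TS / strain = 15.4936 / 0.2160 = 71.7281 N/mm^2


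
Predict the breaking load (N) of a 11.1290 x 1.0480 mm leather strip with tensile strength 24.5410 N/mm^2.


Formula: F = TS * w * t
Substituting: F = 24.5410 * 11.1290 * 1.0480
Result: 286.2264 N


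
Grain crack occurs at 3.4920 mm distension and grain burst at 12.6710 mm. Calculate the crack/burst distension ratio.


Formula: Ratio = crack / burst
Substituting: Ratio = 3.4920 / 12.6710
Result: 0.2756


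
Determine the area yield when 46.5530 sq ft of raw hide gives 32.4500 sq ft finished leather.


Formula: Yield = finished / raw * 100
Substituting: Yield = 32.4500 / 46.5530 * 100
Result: 69.7055 %


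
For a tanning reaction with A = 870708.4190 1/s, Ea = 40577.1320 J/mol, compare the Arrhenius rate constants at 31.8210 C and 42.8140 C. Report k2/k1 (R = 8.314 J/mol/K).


T1 = 31.8210 + 273.15 = 304.9710 K; T2 = 42.8140 + 273.15 = 315.9640 K
k1 = A * exp(-Ea/(R*T1)) = 870708.4190 * exp(-40577.1320/(8.314*304.9710)) = 0.0976509 1/s
k2 = A * exp(-Ea/(R*T2)) = 870708.4190 * exp(-40577.1320/(8.314*315.9640)) = 0.1704 1/s
k2/k1 = 0.1704 / 0.0976509 = 1.7451


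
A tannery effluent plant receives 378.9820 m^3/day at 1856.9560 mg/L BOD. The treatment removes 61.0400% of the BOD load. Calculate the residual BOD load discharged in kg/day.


Load_in = volume * conc / 1000 = 378.9820 * 1856.9560 / 1000 = 703.7529 kg/day
Removed = Load_in * eff / 100 = 703.7529 * 61.0400 / 100 = 429.5708 kg/day
Load_out = Load_in - Removed = 703.7529 - 429.5708 = 274.1821 kg/day
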